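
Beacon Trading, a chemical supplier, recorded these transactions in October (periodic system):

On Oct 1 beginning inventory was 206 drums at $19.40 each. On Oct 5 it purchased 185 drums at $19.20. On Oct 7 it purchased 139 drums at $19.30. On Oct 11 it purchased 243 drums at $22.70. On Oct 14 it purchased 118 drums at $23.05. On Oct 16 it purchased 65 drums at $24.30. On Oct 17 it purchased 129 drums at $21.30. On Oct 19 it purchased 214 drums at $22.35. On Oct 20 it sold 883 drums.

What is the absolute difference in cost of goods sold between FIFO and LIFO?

FIFO COGS: 206 @ $19.40 + 185 @ $19.20 + 139 @ $19.30 + 243 @ $22.70 + 110 @ $23.05 = $18,282.70
LIFO COGS: 214 @ $22.35 + 129 @ $21.30 + 65 @ $24.30 + 118 @ $23.05 + 243 @ $22.70 + 114 @ $19.30 = $19,546.30
Difference = |$18,282.70 − $19,546.30| = $1,263.60

$1,263.60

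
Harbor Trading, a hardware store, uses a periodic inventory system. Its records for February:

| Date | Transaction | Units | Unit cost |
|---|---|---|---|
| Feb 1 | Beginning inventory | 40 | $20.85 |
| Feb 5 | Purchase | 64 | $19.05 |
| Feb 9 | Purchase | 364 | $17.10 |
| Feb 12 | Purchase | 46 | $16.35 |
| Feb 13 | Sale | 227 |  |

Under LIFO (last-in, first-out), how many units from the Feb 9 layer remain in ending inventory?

183

Feb 13, 227 sold [LIFO — newest first]: 46 @ $16.35 + 181 @ $17.10 = $3,847.20
Ending inventory: 40 @ $20.85 + 64 @ $19.05 + 183 @ $17.10 = $5,182.50
Check: goods available $9,029.70 = COGS $3,847.20 + ending $5,182.50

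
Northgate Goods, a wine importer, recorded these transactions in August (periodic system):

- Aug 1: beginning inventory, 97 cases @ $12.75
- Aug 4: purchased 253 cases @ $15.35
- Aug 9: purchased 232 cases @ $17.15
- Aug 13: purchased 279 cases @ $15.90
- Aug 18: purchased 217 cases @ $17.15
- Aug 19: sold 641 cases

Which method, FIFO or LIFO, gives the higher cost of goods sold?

LIFO

FIFO COGS: 97 @ $12.75 + 253 @ $15.35 + 232 @ $17.15 + 59 @ $15.90 = $10,037.20
LIFO COGS: 217 @ $17.15 + 279 @ $15.90 + 145 @ $17.15 = $10,644.40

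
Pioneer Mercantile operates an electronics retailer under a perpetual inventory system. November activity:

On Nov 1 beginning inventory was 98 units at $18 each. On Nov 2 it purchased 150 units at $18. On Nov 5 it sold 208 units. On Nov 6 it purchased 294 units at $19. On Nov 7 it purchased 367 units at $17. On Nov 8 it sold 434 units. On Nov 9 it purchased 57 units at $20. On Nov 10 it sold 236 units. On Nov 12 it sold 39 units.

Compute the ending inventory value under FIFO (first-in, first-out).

Nov 5, 208 sold [FIFO — oldest first]: 98 @ $18 + 110 @ $18 = $3,744
Nov 8, 434 sold [FIFO — oldest first]: 40 @ $18 + 294 @ $19 + 100 @ $17 = $8,006
Nov 10, 236 sold [FIFO — oldest first]: 236 @ $17 = $4,012
Nov 12, 39 sold [FIFO — oldest first]: 31 @ $17 + 8 @ $20 = $687
Total COGS = $3,744 + $8,006 + $4,012 + $687 = $16,449
Ending inventory: 49 @ $20 = $980
Check: goods available $17,429 = COGS $16,449 + ending $980

Ending inventory = $980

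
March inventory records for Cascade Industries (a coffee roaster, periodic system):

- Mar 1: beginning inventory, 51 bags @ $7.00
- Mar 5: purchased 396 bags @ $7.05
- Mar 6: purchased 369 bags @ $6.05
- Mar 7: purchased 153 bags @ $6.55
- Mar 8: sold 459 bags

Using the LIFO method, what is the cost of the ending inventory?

Mar 8, 459 sold [LIFO — newest first]: 153 @ $6.55 + 306 @ $6.05 = $2,853.45
Ending inventory: 51 @ $7.00 + 396 @ $7.05 + 63 @ $6.05 = $3,529.95

Ending inventory = $3,529.95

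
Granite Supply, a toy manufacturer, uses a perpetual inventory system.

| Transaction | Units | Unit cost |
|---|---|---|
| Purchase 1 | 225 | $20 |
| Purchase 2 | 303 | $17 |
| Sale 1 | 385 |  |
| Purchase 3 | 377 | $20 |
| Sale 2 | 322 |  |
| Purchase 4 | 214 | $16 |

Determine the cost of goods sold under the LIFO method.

COGS = $13,231

Sale 1 (385) [LIFO — newest first]: 303 @ $17 + 82 @ $20 = $6,791
Sale 2 (322) [LIFO — newest first]: 322 @ $20 = $6,440
Total COGS = $6,791 + $6,440 = $13,231
Ending inventory: 143 @ $20 + 55 @ $20 + 214 @ $16 = $7,384
Check: goods available $20,615 = COGS $13,231 + ending $7,384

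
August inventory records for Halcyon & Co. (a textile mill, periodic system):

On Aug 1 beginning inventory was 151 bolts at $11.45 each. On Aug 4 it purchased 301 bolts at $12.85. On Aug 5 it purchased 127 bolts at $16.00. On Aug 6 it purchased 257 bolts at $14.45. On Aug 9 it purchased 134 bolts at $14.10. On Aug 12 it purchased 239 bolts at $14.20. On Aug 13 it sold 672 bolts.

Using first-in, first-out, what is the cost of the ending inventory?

Aug 13, 672 sold [FIFO — oldest first]: 151 @ $11.45 + 301 @ $12.85 + 127 @ $16.00 + 93 @ $14.45 = $8,972.65
Ending inventory: 164 @ $14.45 + 134 @ $14.10 + 239 @ $14.20 = $7,653.00
Check: goods available $16,625.65 = COGS $8,972.65 + ending $7,653.00

Ending inventory = $7,653.00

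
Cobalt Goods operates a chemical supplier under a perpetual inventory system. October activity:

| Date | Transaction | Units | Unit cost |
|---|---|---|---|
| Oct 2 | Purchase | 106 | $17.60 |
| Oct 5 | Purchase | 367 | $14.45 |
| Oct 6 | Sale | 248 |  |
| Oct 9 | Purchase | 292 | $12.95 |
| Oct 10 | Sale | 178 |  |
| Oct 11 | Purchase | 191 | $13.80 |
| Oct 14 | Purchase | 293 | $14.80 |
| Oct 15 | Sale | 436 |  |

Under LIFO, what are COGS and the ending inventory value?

Oct 6, 248 sold [LIFO — newest first]: 248 @ $14.45 = $3,583.60
Oct 10, 178 sold [LIFO — newest first]: 178 @ $12.95 = $2,305.10
Oct 15, 436 sold [LIFO — newest first]: 293 @ $14.80 + 143 @ $13.80 = $6,309.80
Total COGS = $3,583.60 + $2,305.10 + $6,309.80 = $12,198.50
Ending inventory: 106 @ $17.60 + 119 @ $14.45 + 114 @ $12.95 + 48 @ $13.80 = $5,723.85

COGS = $12,198.50; ending inventory = $5,723.85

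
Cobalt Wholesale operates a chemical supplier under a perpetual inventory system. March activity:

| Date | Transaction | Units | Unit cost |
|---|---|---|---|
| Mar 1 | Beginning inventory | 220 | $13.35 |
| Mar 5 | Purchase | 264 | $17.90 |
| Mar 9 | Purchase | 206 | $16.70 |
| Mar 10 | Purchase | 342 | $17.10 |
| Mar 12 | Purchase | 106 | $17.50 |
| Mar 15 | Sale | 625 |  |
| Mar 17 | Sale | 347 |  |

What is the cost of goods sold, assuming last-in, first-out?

Mar 15, 625 sold [LIFO — newest first]: 106 @ $17.50 + 342 @ $17.10 + 177 @ $16.70 = $10,659.10
Mar 17, 347 sold [LIFO — newest first]: 29 @ $16.70 + 264 @ $17.90 + 54 @ $13.35 = $5,930.80
Total COGS = $10,659.10 + $5,930.80 = $16,589.90
Ending inventory: 166 @ $13.35 = $2,216.10
Check: goods available $18,806.00 = COGS $16,589.90 + ending $2,216.10

COGS = $16,589.90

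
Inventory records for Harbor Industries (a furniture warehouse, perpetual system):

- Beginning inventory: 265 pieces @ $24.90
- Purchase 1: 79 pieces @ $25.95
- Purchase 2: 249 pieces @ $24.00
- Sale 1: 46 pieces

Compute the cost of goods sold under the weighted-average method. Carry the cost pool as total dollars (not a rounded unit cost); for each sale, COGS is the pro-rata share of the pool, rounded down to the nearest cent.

COGS = $1,134.45

After Beginning: 265 on hand, pool $6,598.50 (≈ $24.9000 each)
After Purchase 1: 344 on hand, pool $8,648.55 (≈ $25.1411 each)
After Purchase 2: 593 on hand, pool $14,624.55 (≈ $24.6620 each)
Sale 1, sell 46: 46/593 × $14,624.55 → $1,134.45
Ending inventory (cost pool remaining) = $13,490.10
Check: goods available $14,624.55 = COGS $1,134.45 + ending $13,490.10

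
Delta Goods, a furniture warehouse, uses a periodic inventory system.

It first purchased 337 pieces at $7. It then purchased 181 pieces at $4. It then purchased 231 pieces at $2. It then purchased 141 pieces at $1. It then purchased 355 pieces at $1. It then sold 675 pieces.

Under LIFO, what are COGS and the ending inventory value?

Sale 1 (675) [LIFO — newest first]: 355 @ $1 + 141 @ $1 + 179 @ $2 = $854
Ending inventory: 337 @ $7 + 181 @ $4 + 52 @ $2 = $3,187

COGS = $854; ending inventory = $3,187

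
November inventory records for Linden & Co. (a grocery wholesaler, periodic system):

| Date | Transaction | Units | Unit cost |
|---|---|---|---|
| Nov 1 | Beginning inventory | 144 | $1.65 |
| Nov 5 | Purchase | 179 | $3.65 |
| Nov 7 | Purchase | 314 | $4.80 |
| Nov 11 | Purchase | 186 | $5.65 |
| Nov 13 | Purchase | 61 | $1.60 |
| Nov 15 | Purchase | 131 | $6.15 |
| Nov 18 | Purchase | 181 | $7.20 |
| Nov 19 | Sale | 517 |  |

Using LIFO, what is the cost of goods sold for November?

COGS = $3,020.05

Nov 19, 517 sold [LIFO — newest first]: 181 @ $7.20 + 131 @ $6.15 + 61 @ $1.60 + 144 @ $5.65 = $3,020.05
Ending inventory: 144 @ $1.65 + 179 @ $3.65 + 314 @ $4.80 + 42 @ $5.65 = $2,635.45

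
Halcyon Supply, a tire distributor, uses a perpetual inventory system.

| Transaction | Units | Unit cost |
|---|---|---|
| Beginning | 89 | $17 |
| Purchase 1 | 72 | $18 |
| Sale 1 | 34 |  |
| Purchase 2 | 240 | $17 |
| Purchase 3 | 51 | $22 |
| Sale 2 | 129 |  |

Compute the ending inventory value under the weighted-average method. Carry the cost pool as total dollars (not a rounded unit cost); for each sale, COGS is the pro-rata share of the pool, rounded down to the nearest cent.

After Beginning: 89 on hand, pool $1,513.00 (≈ $17.0000 each)
After Purchase 1: 161 on hand, pool $2,809.00 (≈ $17.4472 each)
Sale 1, sell 34: 34/161 × $2,809.00 → $593.20
After Purchase 2: 367 on hand, pool $6,295.80 (≈ $17.1548 each)
After Purchase 3: 418 on hand, pool $7,417.80 (≈ $17.7459 each)
Sale 2, sell 129: 129/418 × $7,417.80 → $2,289.22
Total COGS = $593.20 + $2,289.22 = $2,882.42
Ending inventory (cost pool remaining) = $5,128.58
Check: goods available $8,011.00 = COGS $2,882.42 + ending $5,128.58

Ending inventory = $5,128.58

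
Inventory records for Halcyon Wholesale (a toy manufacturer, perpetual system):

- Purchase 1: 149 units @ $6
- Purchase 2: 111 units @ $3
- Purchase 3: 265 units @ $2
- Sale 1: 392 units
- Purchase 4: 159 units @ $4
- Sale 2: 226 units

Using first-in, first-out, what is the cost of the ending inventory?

Ending inventory = $264

Sale 1 (392) [FIFO — oldest first]: 149 @ $6 + 111 @ $3 + 132 @ $2 = $1,491
Sale 2 (226) [FIFO — oldest first]: 133 @ $2 + 93 @ $4 = $638
Total COGS = $1,491 + $638 = $2,129
Ending inventory: 66 @ $4 = $264
Check: goods available $2,393 = COGS $2,129 + ending $264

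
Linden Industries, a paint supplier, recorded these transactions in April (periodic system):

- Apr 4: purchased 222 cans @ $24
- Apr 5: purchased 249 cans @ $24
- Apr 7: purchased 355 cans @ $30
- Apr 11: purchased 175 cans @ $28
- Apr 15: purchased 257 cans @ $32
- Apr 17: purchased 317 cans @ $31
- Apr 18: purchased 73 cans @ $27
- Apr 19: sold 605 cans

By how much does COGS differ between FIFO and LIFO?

$3,354

FIFO COGS: 222 @ $24 + 249 @ $24 + 134 @ $30 = $15,324
LIFO COGS: 73 @ $27 + 317 @ $31 + 215 @ $32 = $18,678
Difference = |$15,324 − $18,678| = $3,354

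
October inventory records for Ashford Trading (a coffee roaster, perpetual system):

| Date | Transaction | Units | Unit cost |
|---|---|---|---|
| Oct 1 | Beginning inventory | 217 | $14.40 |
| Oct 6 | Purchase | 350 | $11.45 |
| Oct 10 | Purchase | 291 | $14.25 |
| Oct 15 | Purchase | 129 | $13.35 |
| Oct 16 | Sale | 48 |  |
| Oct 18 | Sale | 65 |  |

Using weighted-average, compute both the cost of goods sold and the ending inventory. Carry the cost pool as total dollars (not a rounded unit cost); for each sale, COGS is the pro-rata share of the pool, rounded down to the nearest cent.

COGS = $1,488.47; ending inventory = $11,512.73

After Oct 1: 217 on hand, pool $3,124.80 (≈ $14.4000 each)
After Oct 6: 567 on hand, pool $7,132.30 (≈ $12.5790 each)
After Oct 10: 858 on hand, pool $11,279.05 (≈ $13.1457 each)
After Oct 15: 987 on hand, pool $13,001.20 (≈ $13.1724 each)
Oct 16, sell 48: 48/987 × $13,001.20 → $632.27
Oct 18, sell 65: 65/939 × $12,368.93 → $856.20
Total COGS = $632.27 + $856.20 = $1,488.47
Ending inventory (cost pool remaining) = $11,512.73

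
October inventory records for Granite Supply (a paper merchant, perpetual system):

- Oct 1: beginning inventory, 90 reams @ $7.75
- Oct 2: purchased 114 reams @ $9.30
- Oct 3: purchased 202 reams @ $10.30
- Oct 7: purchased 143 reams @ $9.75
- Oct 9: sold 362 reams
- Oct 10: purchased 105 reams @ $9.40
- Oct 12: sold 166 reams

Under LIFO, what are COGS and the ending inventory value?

Oct 9, 362 sold [LIFO — newest first]: 143 @ $9.75 + 202 @ $10.30 + 17 @ $9.30 = $3,632.95
Oct 12, 166 sold [LIFO — newest first]: 105 @ $9.40 + 61 @ $9.30 = $1,554.30
Total COGS = $3,632.95 + $1,554.30 = $5,187.25
Ending inventory: 90 @ $7.75 + 36 @ $9.30 = $1,032.30
Check: goods available $6,219.55 = COGS $5,187.25 + ending $1,032.30

COGS = $5,187.25; ending inventory = $1,032.30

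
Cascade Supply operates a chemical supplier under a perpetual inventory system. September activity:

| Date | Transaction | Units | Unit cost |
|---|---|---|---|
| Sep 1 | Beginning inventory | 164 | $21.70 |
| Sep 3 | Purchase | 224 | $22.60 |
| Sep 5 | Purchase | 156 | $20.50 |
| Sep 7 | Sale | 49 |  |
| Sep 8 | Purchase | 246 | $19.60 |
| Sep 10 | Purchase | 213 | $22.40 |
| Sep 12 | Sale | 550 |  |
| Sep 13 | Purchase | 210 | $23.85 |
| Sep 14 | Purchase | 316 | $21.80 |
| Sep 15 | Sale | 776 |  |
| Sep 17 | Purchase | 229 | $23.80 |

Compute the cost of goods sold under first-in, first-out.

Sep 7, 49 sold [FIFO — oldest first]: 49 @ $21.70 = $1,063.30
Sep 12, 550 sold [FIFO — oldest first]: 115 @ $21.70 + 224 @ $22.60 + 156 @ $20.50 + 55 @ $19.60 = $11,833.90
Sep 15, 776 sold [FIFO — oldest first]: 191 @ $19.60 + 213 @ $22.40 + 210 @ $23.85 + 162 @ $21.80 = $17,054.90
Total COGS = $1,063.30 + $11,833.90 + $17,054.90 = $29,952.10
Ending inventory: 154 @ $21.80 + 229 @ $23.80 = $8,807.40
Check: goods available $38,759.50 = COGS $29,952.10 + ending $8,807.40

COGS = $29,952.10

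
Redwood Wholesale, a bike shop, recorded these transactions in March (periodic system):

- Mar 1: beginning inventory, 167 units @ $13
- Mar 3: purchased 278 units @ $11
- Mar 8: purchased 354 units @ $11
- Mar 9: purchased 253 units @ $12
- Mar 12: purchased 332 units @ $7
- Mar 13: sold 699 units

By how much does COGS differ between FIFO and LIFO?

$1,409

FIFO COGS: 167 @ $13 + 278 @ $11 + 254 @ $11 = $8,023
LIFO COGS: 332 @ $7 + 253 @ $12 + 114 @ $11 = $6,614
Difference = |$8,023 − $6,614| = $1,409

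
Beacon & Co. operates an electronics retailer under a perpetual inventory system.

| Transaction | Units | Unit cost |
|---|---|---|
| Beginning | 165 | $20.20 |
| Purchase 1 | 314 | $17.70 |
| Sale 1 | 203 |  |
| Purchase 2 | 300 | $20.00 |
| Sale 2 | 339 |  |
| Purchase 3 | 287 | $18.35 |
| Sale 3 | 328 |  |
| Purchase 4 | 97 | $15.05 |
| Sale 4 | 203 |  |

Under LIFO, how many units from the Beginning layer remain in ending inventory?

Sale 1 (203) [LIFO — newest first]: 203 @ $17.70 = $3,593.10
Sale 2 (339) [LIFO — newest first]: 300 @ $20.00 + 39 @ $17.70 = $6,690.30
Sale 3 (328) [LIFO — newest first]: 287 @ $18.35 + 41 @ $17.70 = $5,992.15
Sale 4 (203) [LIFO — newest first]: 97 @ $15.05 + 31 @ $17.70 + 75 @ $20.20 = $3,523.55
Total COGS = $3,593.10 + $6,690.30 + $5,992.15 + $3,523.55 = $19,799.10
Ending inventory: 90 @ $20.20 = $1,818.00
Check: goods available $21,617.10 = COGS $19,799.10 + ending $1,818.00

90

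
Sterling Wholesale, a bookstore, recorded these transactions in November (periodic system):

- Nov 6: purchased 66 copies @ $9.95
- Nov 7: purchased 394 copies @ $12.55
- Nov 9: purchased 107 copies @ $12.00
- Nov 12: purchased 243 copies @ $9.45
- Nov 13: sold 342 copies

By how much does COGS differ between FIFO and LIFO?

$636.15

FIFO COGS: 66 @ $9.95 + 276 @ $12.55 = $4,120.50
LIFO COGS: 243 @ $9.45 + 99 @ $12.00 = $3,484.35
Difference = |$4,120.50 − $3,484.35| = $636.15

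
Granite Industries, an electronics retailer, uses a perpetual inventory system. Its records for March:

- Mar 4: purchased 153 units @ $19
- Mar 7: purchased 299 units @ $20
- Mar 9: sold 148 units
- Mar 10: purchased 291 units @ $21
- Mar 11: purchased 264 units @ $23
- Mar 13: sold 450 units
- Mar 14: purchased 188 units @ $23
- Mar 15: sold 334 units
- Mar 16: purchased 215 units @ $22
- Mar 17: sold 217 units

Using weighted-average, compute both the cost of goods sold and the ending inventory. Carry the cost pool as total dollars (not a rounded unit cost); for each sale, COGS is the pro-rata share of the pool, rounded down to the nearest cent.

COGS = $24,421.28; ending inventory = $5,702.72

After Mar 4: 153 on hand, pool $2,907.00 (≈ $19.0000 each)
After Mar 7: 452 on hand, pool $8,887.00 (≈ $19.6615 each)
Mar 9, sell 148: 148/452 × $8,887.00 → $2,909.90
After Mar 10: 595 on hand, pool $12,088.10 (≈ $20.3161 each)
After Mar 11: 859 on hand, pool $18,160.10 (≈ $21.1410 each)
Mar 13, sell 450: 450/859 × $18,160.10 → $9,513.44
After Mar 14: 597 on hand, pool $12,970.66 (≈ $21.7264 each)
Mar 15, sell 334: 334/597 × $12,970.66 → $7,256.61
After Mar 16: 478 on hand, pool $10,444.05 (≈ $21.8495 each)
Mar 17, sell 217: 217/478 × $10,444.05 → $4,741.33
Total COGS = $2,909.90 + $9,513.44 + $7,256.61 + $4,741.33 = $24,421.28
Ending inventory (cost pool remaining) = $5,702.72
Check: goods available $30,124.00 = COGS $24,421.28 + ending $5,702.72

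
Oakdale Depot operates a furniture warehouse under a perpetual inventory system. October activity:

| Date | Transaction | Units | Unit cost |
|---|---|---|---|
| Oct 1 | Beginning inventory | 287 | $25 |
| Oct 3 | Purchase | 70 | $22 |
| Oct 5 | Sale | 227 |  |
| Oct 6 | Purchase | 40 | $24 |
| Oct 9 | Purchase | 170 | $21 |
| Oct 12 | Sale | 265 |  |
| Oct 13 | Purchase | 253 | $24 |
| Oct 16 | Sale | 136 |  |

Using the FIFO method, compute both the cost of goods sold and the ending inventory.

COGS = $14,709; ending inventory = $4,608

Oct 5, 227 sold [FIFO — oldest first]: 227 @ $25 = $5,675
Oct 12, 265 sold [FIFO — oldest first]: 60 @ $25 + 70 @ $22 + 40 @ $24 + 95 @ $21 = $5,995
Oct 16, 136 sold [FIFO — oldest first]: 75 @ $21 + 61 @ $24 = $3,039
Total COGS = $5,675 + $5,995 + $3,039 = $14,709
Ending inventory: 192 @ $24 = $4,608
Check: goods available $19,317 = COGS $14,709 + ending $4,608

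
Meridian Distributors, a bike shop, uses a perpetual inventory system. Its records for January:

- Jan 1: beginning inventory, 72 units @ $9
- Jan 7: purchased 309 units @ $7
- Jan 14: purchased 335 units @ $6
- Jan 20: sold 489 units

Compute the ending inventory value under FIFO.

Ending inventory = $1,362

Jan 20, 489 sold [FIFO — oldest first]: 72 @ $9 + 309 @ $7 + 108 @ $6 = $3,459
Ending inventory: 227 @ $6 = $1,362
Check: goods available $4,821 = COGS $3,459 + ending $1,362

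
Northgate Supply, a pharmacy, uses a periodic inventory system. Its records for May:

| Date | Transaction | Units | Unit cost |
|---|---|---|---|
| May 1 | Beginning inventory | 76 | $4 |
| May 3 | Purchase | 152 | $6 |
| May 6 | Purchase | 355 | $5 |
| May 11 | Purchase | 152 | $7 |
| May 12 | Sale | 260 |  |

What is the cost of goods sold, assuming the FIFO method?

May 12, 260 sold [FIFO — oldest first]: 76 @ $4 + 152 @ $6 + 32 @ $5 = $1,376
Ending inventory: 323 @ $5 + 152 @ $7 = $2,679

COGS = $1,376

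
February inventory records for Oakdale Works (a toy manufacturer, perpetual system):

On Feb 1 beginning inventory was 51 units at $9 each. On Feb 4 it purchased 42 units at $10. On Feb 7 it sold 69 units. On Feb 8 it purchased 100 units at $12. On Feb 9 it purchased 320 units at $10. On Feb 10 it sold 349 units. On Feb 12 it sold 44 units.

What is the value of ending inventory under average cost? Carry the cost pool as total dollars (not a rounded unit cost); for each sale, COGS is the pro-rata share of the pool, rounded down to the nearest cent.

After Feb 1: 51 on hand, pool $459.00 (≈ $9.0000 each)
After Feb 4: 93 on hand, pool $879.00 (≈ $9.4516 each)
Feb 7, sell 69: 69/93 × $879.00 → $652.16
After Feb 8: 124 on hand, pool $1,426.84 (≈ $11.5068 each)
After Feb 9: 444 on hand, pool $4,626.84 (≈ $10.4208 each)
Feb 10, sell 349: 349/444 × $4,626.84 → $3,636.86
Feb 12, sell 44: 44/95 × $989.98 → $458.51
Total COGS = $652.16 + $3,636.86 + $458.51 = $4,747.53
Ending inventory (cost pool remaining) = $531.47

Ending inventory = $531.47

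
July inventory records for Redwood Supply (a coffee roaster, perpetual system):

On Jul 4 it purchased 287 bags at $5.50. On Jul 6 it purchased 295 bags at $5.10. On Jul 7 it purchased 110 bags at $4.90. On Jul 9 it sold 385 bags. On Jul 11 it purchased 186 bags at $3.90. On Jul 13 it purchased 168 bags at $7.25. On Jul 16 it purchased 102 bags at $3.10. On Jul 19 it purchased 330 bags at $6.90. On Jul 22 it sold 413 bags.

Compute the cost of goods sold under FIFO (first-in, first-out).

Jul 9, 385 sold [FIFO — oldest first]: 287 @ $5.50 + 98 @ $5.10 = $2,078.30
Jul 22, 413 sold [FIFO — oldest first]: 197 @ $5.10 + 110 @ $4.90 + 106 @ $3.90 = $1,957.10
Total COGS = $2,078.30 + $1,957.10 = $4,035.40
Ending inventory: 80 @ $3.90 + 168 @ $7.25 + 102 @ $3.10 + 330 @ $6.90 = $4,123.20
Check: goods available $8,158.60 = COGS $4,035.40 + ending $4,123.20

COGS = $4,035.40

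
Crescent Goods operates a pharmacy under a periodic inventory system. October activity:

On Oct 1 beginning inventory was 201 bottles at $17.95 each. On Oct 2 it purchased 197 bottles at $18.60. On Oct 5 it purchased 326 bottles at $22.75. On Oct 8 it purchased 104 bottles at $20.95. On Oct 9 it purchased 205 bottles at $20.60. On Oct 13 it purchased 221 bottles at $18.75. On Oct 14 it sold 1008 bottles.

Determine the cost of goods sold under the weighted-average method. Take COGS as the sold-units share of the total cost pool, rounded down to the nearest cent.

Oct 14, sell 1008: 1008/1254 × $25,234.20 → $20,283.95
Ending inventory (cost pool remaining) = $4,950.25
Check: goods available $25,234.20 = COGS $20,283.95 + ending $4,950.25

COGS = $20,283.95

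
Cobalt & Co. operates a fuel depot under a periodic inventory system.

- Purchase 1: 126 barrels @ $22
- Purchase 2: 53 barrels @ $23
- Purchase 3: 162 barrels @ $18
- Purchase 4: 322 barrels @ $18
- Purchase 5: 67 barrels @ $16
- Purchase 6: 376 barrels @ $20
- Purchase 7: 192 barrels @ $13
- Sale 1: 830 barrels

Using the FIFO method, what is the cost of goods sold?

COGS = $15,775

Sale 1 (830) [FIFO — oldest first]: 126 @ $22 + 53 @ $23 + 162 @ $18 + 322 @ $18 + 67 @ $16 + 100 @ $20 = $15,775
Ending inventory: 276 @ $20 + 192 @ $13 = $8,016
Check: goods available $23,791 = COGS $15,775 + ending $8,016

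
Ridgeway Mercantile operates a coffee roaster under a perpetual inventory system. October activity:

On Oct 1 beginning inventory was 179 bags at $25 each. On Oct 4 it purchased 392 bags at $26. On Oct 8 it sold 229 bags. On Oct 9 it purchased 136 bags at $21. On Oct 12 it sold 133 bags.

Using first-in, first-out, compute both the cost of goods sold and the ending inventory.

COGS = $9,233; ending inventory = $8,290

Oct 8, 229 sold [FIFO — oldest first]: 179 @ $25 + 50 @ $26 = $5,775
Oct 12, 133 sold [FIFO — oldest first]: 133 @ $26 = $3,458
Total COGS = $5,775 + $3,458 = $9,233
Ending inventory: 209 @ $26 + 136 @ $21 = $8,290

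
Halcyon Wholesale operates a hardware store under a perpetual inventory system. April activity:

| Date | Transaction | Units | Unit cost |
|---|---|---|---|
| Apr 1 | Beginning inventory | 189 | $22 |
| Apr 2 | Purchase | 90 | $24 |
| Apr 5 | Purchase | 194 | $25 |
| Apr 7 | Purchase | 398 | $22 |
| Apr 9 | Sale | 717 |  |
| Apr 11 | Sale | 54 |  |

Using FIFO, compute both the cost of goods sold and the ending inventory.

COGS = $17,724; ending inventory = $2,200

Apr 9, 717 sold [FIFO — oldest first]: 189 @ $22 + 90 @ $24 + 194 @ $25 + 244 @ $22 = $16,536
Apr 11, 54 sold [FIFO — oldest first]: 54 @ $22 = $1,188
Total COGS = $16,536 + $1,188 = $17,724
Ending inventory: 100 @ $22 = $2,200
Check: goods available $19,924 = COGS $17,724 + ending $2,200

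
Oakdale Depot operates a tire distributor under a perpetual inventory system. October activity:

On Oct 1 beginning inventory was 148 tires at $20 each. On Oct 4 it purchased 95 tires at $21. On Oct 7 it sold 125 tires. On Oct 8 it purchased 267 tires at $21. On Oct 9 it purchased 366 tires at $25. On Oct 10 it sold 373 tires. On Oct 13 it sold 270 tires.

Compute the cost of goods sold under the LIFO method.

COGS = $17,552

Oct 7, 125 sold [LIFO — newest first]: 95 @ $21 + 30 @ $20 = $2,595
Oct 10, 373 sold [LIFO — newest first]: 366 @ $25 + 7 @ $21 = $9,297
Oct 13, 270 sold [LIFO — newest first]: 260 @ $21 + 10 @ $20 = $5,660
Total COGS = $2,595 + $9,297 + $5,660 = $17,552
Ending inventory: 108 @ $20 = $2,160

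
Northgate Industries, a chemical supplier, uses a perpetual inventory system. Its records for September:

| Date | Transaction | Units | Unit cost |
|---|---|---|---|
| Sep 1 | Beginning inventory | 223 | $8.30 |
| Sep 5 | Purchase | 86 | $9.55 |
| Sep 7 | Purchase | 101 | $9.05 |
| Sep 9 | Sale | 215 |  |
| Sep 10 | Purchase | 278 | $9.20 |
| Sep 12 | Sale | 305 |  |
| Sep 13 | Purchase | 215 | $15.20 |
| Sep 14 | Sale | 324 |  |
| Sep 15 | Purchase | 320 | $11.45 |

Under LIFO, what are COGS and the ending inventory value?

Sep 9, 215 sold [LIFO — newest first]: 101 @ $9.05 + 86 @ $9.55 + 28 @ $8.30 = $1,967.75
Sep 12, 305 sold [LIFO — newest first]: 278 @ $9.20 + 27 @ $8.30 = $2,781.70
Sep 14, 324 sold [LIFO — newest first]: 215 @ $15.20 + 109 @ $8.30 = $4,172.70
Total COGS = $1,967.75 + $2,781.70 + $4,172.70 = $8,922.15
Ending inventory: 59 @ $8.30 + 320 @ $11.45 = $4,153.70
Check: goods available $13,075.85 = COGS $8,922.15 + ending $4,153.70

COGS = $8,922.15; ending inventory = $4,153.70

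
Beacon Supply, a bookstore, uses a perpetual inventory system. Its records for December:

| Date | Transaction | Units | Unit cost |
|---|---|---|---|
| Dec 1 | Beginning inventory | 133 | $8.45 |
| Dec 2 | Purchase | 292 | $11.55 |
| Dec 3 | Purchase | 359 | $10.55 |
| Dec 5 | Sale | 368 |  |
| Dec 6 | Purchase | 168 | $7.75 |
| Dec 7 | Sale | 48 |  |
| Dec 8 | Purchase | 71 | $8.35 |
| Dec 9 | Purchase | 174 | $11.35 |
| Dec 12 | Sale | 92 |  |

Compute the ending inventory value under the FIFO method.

Dec 5, 368 sold [FIFO — oldest first]: 133 @ $8.45 + 235 @ $11.55 = $3,838.10
Dec 7, 48 sold [FIFO — oldest first]: 48 @ $11.55 = $554.40
Dec 12, 92 sold [FIFO — oldest first]: 9 @ $11.55 + 83 @ $10.55 = $979.60
Total COGS = $3,838.10 + $554.40 + $979.60 = $5,372.10
Ending inventory: 276 @ $10.55 + 168 @ $7.75 + 71 @ $8.35 + 174 @ $11.35 = $6,781.55
Check: goods available $12,153.65 = COGS $5,372.10 + ending $6,781.55

Ending inventory = $6,781.55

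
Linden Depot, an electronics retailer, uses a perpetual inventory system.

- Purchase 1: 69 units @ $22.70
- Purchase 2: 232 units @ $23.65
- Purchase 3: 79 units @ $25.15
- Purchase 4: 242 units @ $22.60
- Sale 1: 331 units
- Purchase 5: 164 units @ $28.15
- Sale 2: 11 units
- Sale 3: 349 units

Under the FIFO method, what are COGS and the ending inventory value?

COGS = $16,451.50; ending inventory = $2,674.25

Sale 1 (331) [FIFO — oldest first]: 69 @ $22.70 + 232 @ $23.65 + 30 @ $25.15 = $7,807.60
Sale 2 (11) [FIFO — oldest first]: 11 @ $25.15 = $276.65
Sale 3 (349) [FIFO — oldest first]: 38 @ $25.15 + 242 @ $22.60 + 69 @ $28.15 = $8,367.25
Total COGS = $7,807.60 + $276.65 + $8,367.25 = $16,451.50
Ending inventory: 95 @ $28.15 = $2,674.25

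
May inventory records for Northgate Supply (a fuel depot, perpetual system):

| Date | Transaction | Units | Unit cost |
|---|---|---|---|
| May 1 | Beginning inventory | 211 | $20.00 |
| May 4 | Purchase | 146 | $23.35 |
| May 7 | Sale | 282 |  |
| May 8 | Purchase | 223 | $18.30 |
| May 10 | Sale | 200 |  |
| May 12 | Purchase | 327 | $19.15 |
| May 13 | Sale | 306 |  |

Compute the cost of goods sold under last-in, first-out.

COGS = $15,649.00

May 7, 282 sold [LIFO — newest first]: 146 @ $23.35 + 136 @ $20.00 = $6,129.10
May 10, 200 sold [LIFO — newest first]: 200 @ $18.30 = $3,660.00
May 13, 306 sold [LIFO — newest first]: 306 @ $19.15 = $5,859.90
Total COGS = $6,129.10 + $3,660.00 + $5,859.90 = $15,649.00
Ending inventory: 75 @ $20.00 + 23 @ $18.30 + 21 @ $19.15 = $2,323.05
Check: goods available $17,972.05 = COGS $15,649.00 + ending $2,323.05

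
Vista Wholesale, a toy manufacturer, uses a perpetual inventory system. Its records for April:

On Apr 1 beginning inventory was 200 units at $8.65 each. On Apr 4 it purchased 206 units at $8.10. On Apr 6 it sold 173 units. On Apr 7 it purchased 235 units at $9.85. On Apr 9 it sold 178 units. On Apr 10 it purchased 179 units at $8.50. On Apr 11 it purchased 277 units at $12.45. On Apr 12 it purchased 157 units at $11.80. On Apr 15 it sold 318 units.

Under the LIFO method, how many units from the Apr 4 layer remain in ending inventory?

33

Apr 6, 173 sold [LIFO — newest first]: 173 @ $8.10 = $1,401.30
Apr 9, 178 sold [LIFO — newest first]: 178 @ $9.85 = $1,753.30
Apr 15, 318 sold [LIFO — newest first]: 157 @ $11.80 + 161 @ $12.45 = $3,857.05
Total COGS = $1,401.30 + $1,753.30 + $3,857.05 = $7,011.65
Ending inventory: 200 @ $8.65 + 33 @ $8.10 + 57 @ $9.85 + 179 @ $8.50 + 116 @ $12.45 = $5,524.45
Check: goods available $12,536.10 = COGS $7,011.65 + ending $5,524.45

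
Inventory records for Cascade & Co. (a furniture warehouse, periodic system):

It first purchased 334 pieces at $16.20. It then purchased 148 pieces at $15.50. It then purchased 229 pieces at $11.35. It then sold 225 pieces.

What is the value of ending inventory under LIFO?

Ending inventory = $7,750.20

Sale 1 (225) [LIFO — newest first]: 225 @ $11.35 = $2,553.75
Ending inventory: 334 @ $16.20 + 148 @ $15.50 + 4 @ $11.35 = $7,750.20
Check: goods available $10,303.95 = COGS $2,553.75 + ending $7,750.20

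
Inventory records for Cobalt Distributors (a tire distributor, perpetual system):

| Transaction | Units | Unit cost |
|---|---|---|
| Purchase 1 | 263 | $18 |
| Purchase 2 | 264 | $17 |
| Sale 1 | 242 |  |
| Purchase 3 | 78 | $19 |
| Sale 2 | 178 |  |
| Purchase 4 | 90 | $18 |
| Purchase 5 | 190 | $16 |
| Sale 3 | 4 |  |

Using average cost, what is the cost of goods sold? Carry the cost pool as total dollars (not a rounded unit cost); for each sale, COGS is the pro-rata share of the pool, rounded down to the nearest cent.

After Purchase 1: 263 on hand, pool $4,734.00 (≈ $18.0000 each)
After Purchase 2: 527 on hand, pool $9,222.00 (≈ $17.4991 each)
Sale 1, sell 242: 242/527 × $9,222.00 → $4,234.77
After Purchase 3: 363 on hand, pool $6,469.23 (≈ $17.8216 each)
Sale 2, sell 178: 178/363 × $6,469.23 → $3,172.23
After Purchase 4: 275 on hand, pool $4,917.00 (≈ $17.8800 each)
After Purchase 5: 465 on hand, pool $7,957.00 (≈ $17.1118 each)
Sale 3, sell 4: 4/465 × $7,957.00 → $68.44
Total COGS = $4,234.77 + $3,172.23 + $68.44 = $7,475.44
Ending inventory (cost pool remaining) = $7,888.56
Check: goods available $15,364.00 = COGS $7,475.44 + ending $7,888.56

COGS = $7,475.44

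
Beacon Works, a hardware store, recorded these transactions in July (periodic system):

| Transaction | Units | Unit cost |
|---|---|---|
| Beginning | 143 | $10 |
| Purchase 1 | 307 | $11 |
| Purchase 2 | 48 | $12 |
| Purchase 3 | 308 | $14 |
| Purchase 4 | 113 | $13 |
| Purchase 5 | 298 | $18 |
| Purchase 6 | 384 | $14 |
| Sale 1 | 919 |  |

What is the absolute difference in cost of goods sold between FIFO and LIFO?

$2,781

FIFO COGS: 143 @ $10 + 307 @ $11 + 48 @ $12 + 308 @ $14 + 113 @ $13 = $11,164
LIFO COGS: 384 @ $14 + 298 @ $18 + 113 @ $13 + 124 @ $14 = $13,945
Difference = |$11,164 − $13,945| = $2,781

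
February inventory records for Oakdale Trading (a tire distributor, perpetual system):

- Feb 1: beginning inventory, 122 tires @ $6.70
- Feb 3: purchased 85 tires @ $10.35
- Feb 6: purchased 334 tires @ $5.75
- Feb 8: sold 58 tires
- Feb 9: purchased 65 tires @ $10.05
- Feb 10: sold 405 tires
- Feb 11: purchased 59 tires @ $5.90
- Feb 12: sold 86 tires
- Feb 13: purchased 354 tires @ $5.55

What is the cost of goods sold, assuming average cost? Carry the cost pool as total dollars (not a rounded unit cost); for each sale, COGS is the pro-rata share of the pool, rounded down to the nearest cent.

COGS = $3,837.21

After Feb 1: 122 on hand, pool $817.40 (≈ $6.7000 each)
After Feb 3: 207 on hand, pool $1,697.15 (≈ $8.1988 each)
After Feb 6: 541 on hand, pool $3,617.65 (≈ $6.6870 each)
Feb 8, sell 58: 58/541 × $3,617.65 → $387.84
After Feb 9: 548 on hand, pool $3,883.06 (≈ $7.0859 each)
Feb 10, sell 405: 405/548 × $3,883.06 → $2,869.77
After Feb 11: 202 on hand, pool $1,361.39 (≈ $6.7396 each)
Feb 12, sell 86: 86/202 × $1,361.39 → $579.60
After Feb 13: 470 on hand, pool $2,746.49 (≈ $5.8436 each)
Total COGS = $387.84 + $2,869.77 + $579.60 = $3,837.21
Ending inventory (cost pool remaining) = $2,746.49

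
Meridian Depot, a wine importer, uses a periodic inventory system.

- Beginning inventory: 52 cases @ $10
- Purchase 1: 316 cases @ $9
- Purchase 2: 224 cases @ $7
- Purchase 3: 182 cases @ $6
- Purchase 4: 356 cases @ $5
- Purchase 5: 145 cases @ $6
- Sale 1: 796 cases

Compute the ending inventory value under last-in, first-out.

Ending inventory = $4,141

Sale 1 (796) [LIFO — newest first]: 145 @ $6 + 356 @ $5 + 182 @ $6 + 113 @ $7 = $4,533
Ending inventory: 52 @ $10 + 316 @ $9 + 111 @ $7 = $4,141
Check: goods available $8,674 = COGS $4,533 + ending $4,141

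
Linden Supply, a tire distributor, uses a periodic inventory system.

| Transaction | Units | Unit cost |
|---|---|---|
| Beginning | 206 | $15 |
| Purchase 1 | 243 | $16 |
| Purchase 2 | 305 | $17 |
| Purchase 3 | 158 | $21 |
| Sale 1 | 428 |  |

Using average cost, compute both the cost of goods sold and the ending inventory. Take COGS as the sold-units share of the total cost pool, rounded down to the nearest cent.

Sale 1, sell 428: 428/912 × $15,481.00 → $7,265.20
Ending inventory (cost pool remaining) = $8,215.80

COGS = $7,265.20; ending inventory = $8,215.80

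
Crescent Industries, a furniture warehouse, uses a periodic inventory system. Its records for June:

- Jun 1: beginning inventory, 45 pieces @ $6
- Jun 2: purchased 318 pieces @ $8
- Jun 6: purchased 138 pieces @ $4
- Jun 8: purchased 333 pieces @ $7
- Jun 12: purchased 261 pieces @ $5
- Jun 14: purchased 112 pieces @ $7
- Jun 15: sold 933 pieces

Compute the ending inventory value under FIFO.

Ending inventory = $1,594

Jun 15, 933 sold [FIFO — oldest first]: 45 @ $6 + 318 @ $8 + 138 @ $4 + 333 @ $7 + 99 @ $5 = $6,192
Ending inventory: 162 @ $5 + 112 @ $7 = $1,594
Check: goods available $7,786 = COGS $6,192 + ending $1,594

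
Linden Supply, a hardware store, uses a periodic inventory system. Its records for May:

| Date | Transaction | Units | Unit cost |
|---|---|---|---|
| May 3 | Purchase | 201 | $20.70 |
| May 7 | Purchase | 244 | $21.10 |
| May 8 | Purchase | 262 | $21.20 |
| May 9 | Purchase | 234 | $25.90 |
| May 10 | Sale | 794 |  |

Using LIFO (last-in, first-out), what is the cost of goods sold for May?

COGS = $17,881.20

May 10, 794 sold [LIFO — newest first]: 234 @ $25.90 + 262 @ $21.20 + 244 @ $21.10 + 54 @ $20.70 = $17,881.20
Ending inventory: 147 @ $20.70 = $3,042.90
Check: goods available $20,924.10 = COGS $17,881.20 + ending $3,042.90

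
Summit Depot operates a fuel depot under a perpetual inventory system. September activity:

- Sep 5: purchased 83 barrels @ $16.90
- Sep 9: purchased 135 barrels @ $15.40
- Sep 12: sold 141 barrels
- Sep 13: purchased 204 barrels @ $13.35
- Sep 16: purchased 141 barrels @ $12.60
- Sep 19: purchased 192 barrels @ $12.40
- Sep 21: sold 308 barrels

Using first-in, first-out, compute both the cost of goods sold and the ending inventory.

COGS = $6,545.30; ending inventory = $3,817.20

Sep 12, 141 sold [FIFO — oldest first]: 83 @ $16.90 + 58 @ $15.40 = $2,295.90
Sep 21, 308 sold [FIFO — oldest first]: 77 @ $15.40 + 204 @ $13.35 + 27 @ $12.60 = $4,249.40
Total COGS = $2,295.90 + $4,249.40 = $6,545.30
Ending inventory: 114 @ $12.60 + 192 @ $12.40 = $3,817.20
Check: goods available $10,362.50 = COGS $6,545.30 + ending $3,817.20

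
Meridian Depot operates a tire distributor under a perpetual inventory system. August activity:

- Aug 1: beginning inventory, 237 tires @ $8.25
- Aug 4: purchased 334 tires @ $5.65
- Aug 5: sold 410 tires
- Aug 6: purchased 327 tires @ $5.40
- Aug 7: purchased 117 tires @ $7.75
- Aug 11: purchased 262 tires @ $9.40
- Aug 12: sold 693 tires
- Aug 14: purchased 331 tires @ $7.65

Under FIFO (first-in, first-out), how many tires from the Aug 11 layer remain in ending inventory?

Aug 5, 410 sold [FIFO — oldest first]: 237 @ $8.25 + 173 @ $5.65 = $2,932.70
Aug 12, 693 sold [FIFO — oldest first]: 161 @ $5.65 + 327 @ $5.40 + 117 @ $7.75 + 88 @ $9.40 = $4,409.40
Total COGS = $2,932.70 + $4,409.40 = $7,342.10
Ending inventory: 174 @ $9.40 + 331 @ $7.65 = $4,167.75

174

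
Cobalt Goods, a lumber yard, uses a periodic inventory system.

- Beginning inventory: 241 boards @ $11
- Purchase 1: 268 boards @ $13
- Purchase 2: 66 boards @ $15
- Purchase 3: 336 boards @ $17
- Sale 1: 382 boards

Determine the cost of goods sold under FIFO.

COGS = $4,484

Sale 1 (382) [FIFO — oldest first]: 241 @ $11 + 141 @ $13 = $4,484
Ending inventory: 127 @ $13 + 66 @ $15 + 336 @ $17 = $8,353
Check: goods available $12,837 = COGS $4,484 + ending $8,353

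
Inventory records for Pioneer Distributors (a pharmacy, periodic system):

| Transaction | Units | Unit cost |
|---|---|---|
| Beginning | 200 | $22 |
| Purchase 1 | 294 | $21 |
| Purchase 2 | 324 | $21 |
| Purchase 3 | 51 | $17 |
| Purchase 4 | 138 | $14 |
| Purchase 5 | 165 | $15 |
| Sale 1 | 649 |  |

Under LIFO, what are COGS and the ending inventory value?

COGS = $11,469; ending inventory = $11,183

Sale 1 (649) [LIFO — newest first]: 165 @ $15 + 138 @ $14 + 51 @ $17 + 295 @ $21 = $11,469
Ending inventory: 200 @ $22 + 294 @ $21 + 29 @ $21 = $11,183
Check: goods available $22,652 = COGS $11,469 + ending $11,183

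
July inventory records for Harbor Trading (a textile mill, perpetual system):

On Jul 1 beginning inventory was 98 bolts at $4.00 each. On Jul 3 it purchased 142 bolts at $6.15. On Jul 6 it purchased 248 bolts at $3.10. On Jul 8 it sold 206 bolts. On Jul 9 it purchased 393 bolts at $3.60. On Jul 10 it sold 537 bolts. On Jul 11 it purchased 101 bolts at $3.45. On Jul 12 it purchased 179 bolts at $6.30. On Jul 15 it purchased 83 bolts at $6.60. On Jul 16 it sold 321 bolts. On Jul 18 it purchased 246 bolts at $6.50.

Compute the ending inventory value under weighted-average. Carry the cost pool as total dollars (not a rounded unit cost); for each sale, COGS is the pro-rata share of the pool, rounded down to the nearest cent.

Ending inventory = $2,516.44

After Jul 1: 98 on hand, pool $392.00 (≈ $4.0000 each)
After Jul 3: 240 on hand, pool $1,265.30 (≈ $5.2721 each)
After Jul 6: 488 on hand, pool $2,034.10 (≈ $4.1682 each)
Jul 8, sell 206: 206/488 × $2,034.10 → $858.65
After Jul 9: 675 on hand, pool $2,590.25 (≈ $3.8374 each)
Jul 10, sell 537: 537/675 × $2,590.25 → $2,060.68
After Jul 11: 239 on hand, pool $878.02 (≈ $3.6737 each)
After Jul 12: 418 on hand, pool $2,005.72 (≈ $4.7984 each)
After Jul 15: 501 on hand, pool $2,553.52 (≈ $5.0968 each)
Jul 16, sell 321: 321/501 × $2,553.52 → $1,636.08
After Jul 18: 426 on hand, pool $2,516.44 (≈ $5.9071 each)
Total COGS = $858.65 + $2,060.68 + $1,636.08 = $4,555.41
Ending inventory (cost pool remaining) = $2,516.44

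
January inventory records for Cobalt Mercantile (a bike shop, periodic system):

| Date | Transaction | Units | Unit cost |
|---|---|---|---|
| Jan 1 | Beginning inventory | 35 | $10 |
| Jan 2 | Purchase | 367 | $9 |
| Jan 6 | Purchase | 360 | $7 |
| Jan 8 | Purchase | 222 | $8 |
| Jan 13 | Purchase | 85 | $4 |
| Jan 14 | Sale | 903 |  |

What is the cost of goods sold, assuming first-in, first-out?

Jan 14, 903 sold [FIFO — oldest first]: 35 @ $10 + 367 @ $9 + 360 @ $7 + 141 @ $8 = $7,301
Ending inventory: 81 @ $8 + 85 @ $4 = $988

COGS = $7,301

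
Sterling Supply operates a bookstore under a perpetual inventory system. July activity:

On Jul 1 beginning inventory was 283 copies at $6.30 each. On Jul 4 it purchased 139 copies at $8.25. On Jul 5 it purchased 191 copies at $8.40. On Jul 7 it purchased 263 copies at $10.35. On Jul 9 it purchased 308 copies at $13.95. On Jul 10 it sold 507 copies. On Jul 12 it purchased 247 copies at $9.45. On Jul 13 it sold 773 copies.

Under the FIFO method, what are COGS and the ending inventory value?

COGS = $12,459.90; ending inventory = $1,426.95

Jul 10, 507 sold [FIFO — oldest first]: 283 @ $6.30 + 139 @ $8.25 + 85 @ $8.40 = $3,643.65
Jul 13, 773 sold [FIFO — oldest first]: 106 @ $8.40 + 263 @ $10.35 + 308 @ $13.95 + 96 @ $9.45 = $8,816.25
Total COGS = $3,643.65 + $8,816.25 = $12,459.90
Ending inventory: 151 @ $9.45 = $1,426.95
Check: goods available $13,886.85 = COGS $12,459.90 + ending $1,426.95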